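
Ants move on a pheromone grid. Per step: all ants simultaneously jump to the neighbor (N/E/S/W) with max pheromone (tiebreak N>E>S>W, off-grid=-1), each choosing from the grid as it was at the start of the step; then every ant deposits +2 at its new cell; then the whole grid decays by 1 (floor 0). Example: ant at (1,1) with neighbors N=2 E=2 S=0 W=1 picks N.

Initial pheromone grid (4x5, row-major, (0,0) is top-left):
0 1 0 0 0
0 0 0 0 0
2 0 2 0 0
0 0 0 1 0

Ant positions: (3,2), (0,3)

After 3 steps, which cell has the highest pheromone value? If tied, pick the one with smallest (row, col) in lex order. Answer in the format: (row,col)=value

Step 1: ant0:(3,2)->N->(2,2) | ant1:(0,3)->E->(0,4)
  grid max=3 at (2,2)
Step 2: ant0:(2,2)->N->(1,2) | ant1:(0,4)->S->(1,4)
  grid max=2 at (2,2)
Step 3: ant0:(1,2)->S->(2,2) | ant1:(1,4)->N->(0,4)
  grid max=3 at (2,2)
Final grid:
  0 0 0 0 1
  0 0 0 0 0
  0 0 3 0 0
  0 0 0 0 0
Max pheromone 3 at (2,2)

Answer: (2,2)=3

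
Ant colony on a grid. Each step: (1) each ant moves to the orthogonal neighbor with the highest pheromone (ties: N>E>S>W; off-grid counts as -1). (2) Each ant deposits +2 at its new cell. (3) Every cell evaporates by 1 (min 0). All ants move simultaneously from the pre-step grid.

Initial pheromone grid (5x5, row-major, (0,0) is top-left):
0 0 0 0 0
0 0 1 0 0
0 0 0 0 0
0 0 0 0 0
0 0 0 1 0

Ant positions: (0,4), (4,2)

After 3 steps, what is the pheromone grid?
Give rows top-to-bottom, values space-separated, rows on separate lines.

After step 1: ants at (1,4),(4,3)
  0 0 0 0 0
  0 0 0 0 1
  0 0 0 0 0
  0 0 0 0 0
  0 0 0 2 0
After step 2: ants at (0,4),(3,3)
  0 0 0 0 1
  0 0 0 0 0
  0 0 0 0 0
  0 0 0 1 0
  0 0 0 1 0
After step 3: ants at (1,4),(4,3)
  0 0 0 0 0
  0 0 0 0 1
  0 0 0 0 0
  0 0 0 0 0
  0 0 0 2 0

0 0 0 0 0
0 0 0 0 1
0 0 0 0 0
0 0 0 0 0
0 0 0 2 0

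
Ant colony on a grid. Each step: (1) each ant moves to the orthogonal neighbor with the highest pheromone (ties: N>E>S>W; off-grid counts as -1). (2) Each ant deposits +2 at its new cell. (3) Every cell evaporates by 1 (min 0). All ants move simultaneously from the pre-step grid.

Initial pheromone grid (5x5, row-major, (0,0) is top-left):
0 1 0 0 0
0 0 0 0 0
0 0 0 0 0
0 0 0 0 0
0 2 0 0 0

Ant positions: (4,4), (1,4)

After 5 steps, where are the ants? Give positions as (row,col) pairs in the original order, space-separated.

Step 1: ant0:(4,4)->N->(3,4) | ant1:(1,4)->N->(0,4)
  grid max=1 at (0,4)
Step 2: ant0:(3,4)->N->(2,4) | ant1:(0,4)->S->(1,4)
  grid max=1 at (1,4)
Step 3: ant0:(2,4)->N->(1,4) | ant1:(1,4)->S->(2,4)
  grid max=2 at (1,4)
Step 4: ant0:(1,4)->S->(2,4) | ant1:(2,4)->N->(1,4)
  grid max=3 at (1,4)
Step 5: ant0:(2,4)->N->(1,4) | ant1:(1,4)->S->(2,4)
  grid max=4 at (1,4)

(1,4) (2,4)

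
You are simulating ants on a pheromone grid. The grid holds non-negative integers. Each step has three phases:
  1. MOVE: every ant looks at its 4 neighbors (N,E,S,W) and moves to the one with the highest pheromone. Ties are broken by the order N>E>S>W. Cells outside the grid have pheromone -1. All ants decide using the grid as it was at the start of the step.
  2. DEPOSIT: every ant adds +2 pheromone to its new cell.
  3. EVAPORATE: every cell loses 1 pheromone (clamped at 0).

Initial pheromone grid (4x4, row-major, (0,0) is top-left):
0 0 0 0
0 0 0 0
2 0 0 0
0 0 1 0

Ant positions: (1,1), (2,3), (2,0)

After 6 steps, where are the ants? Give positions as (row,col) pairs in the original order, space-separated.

Step 1: ant0:(1,1)->N->(0,1) | ant1:(2,3)->N->(1,3) | ant2:(2,0)->N->(1,0)
  grid max=1 at (0,1)
Step 2: ant0:(0,1)->E->(0,2) | ant1:(1,3)->N->(0,3) | ant2:(1,0)->S->(2,0)
  grid max=2 at (2,0)
Step 3: ant0:(0,2)->E->(0,3) | ant1:(0,3)->W->(0,2) | ant2:(2,0)->N->(1,0)
  grid max=2 at (0,2)
Step 4: ant0:(0,3)->W->(0,2) | ant1:(0,2)->E->(0,3) | ant2:(1,0)->S->(2,0)
  grid max=3 at (0,2)
Step 5: ant0:(0,2)->E->(0,3) | ant1:(0,3)->W->(0,2) | ant2:(2,0)->N->(1,0)
  grid max=4 at (0,2)
Step 6: ant0:(0,3)->W->(0,2) | ant1:(0,2)->E->(0,3) | ant2:(1,0)->S->(2,0)
  grid max=5 at (0,2)

(0,2) (0,3) (2,0)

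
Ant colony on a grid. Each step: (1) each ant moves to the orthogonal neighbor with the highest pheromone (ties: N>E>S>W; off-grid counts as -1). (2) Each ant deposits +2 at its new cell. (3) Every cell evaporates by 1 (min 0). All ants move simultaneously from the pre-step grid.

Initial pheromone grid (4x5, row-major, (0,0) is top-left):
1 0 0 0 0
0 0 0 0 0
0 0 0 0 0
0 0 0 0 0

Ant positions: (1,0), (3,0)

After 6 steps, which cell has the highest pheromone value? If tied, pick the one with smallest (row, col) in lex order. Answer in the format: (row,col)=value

Answer: (0,0)=5

Derivation:
Step 1: ant0:(1,0)->N->(0,0) | ant1:(3,0)->N->(2,0)
  grid max=2 at (0,0)
Step 2: ant0:(0,0)->E->(0,1) | ant1:(2,0)->N->(1,0)
  grid max=1 at (0,0)
Step 3: ant0:(0,1)->W->(0,0) | ant1:(1,0)->N->(0,0)
  grid max=4 at (0,0)
Step 4: ant0:(0,0)->E->(0,1) | ant1:(0,0)->E->(0,1)
  grid max=3 at (0,0)
Step 5: ant0:(0,1)->W->(0,0) | ant1:(0,1)->W->(0,0)
  grid max=6 at (0,0)
Step 6: ant0:(0,0)->E->(0,1) | ant1:(0,0)->E->(0,1)
  grid max=5 at (0,0)
Final grid:
  5 5 0 0 0
  0 0 0 0 0
  0 0 0 0 0
  0 0 0 0 0
Max pheromone 5 at (0,0)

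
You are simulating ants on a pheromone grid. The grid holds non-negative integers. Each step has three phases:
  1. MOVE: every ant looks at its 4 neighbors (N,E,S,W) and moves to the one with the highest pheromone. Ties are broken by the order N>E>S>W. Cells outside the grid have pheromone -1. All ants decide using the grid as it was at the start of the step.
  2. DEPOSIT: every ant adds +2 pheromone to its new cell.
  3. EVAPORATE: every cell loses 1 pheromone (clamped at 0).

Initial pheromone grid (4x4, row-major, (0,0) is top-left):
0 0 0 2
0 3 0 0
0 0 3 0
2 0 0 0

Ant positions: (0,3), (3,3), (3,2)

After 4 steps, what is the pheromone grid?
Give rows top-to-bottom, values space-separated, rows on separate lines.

After step 1: ants at (1,3),(2,3),(2,2)
  0 0 0 1
  0 2 0 1
  0 0 4 1
  1 0 0 0
After step 2: ants at (0,3),(2,2),(2,3)
  0 0 0 2
  0 1 0 0
  0 0 5 2
  0 0 0 0
After step 3: ants at (1,3),(2,3),(2,2)
  0 0 0 1
  0 0 0 1
  0 0 6 3
  0 0 0 0
After step 4: ants at (2,3),(2,2),(2,3)
  0 0 0 0
  0 0 0 0
  0 0 7 6
  0 0 0 0

0 0 0 0
0 0 0 0
0 0 7 6
0 0 0 0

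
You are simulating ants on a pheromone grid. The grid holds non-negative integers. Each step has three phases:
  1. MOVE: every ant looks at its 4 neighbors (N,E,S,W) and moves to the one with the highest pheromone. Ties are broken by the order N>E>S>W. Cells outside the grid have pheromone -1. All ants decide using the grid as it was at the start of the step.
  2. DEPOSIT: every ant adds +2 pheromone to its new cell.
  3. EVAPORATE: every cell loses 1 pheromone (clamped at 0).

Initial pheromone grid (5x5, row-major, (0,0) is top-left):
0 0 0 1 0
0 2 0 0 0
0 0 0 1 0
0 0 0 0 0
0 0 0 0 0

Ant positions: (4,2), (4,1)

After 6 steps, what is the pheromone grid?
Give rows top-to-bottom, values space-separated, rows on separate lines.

After step 1: ants at (3,2),(3,1)
  0 0 0 0 0
  0 1 0 0 0
  0 0 0 0 0
  0 1 1 0 0
  0 0 0 0 0
After step 2: ants at (3,1),(3,2)
  0 0 0 0 0
  0 0 0 0 0
  0 0 0 0 0
  0 2 2 0 0
  0 0 0 0 0
After step 3: ants at (3,2),(3,1)
  0 0 0 0 0
  0 0 0 0 0
  0 0 0 0 0
  0 3 3 0 0
  0 0 0 0 0
After step 4: ants at (3,1),(3,2)
  0 0 0 0 0
  0 0 0 0 0
  0 0 0 0 0
  0 4 4 0 0
  0 0 0 0 0
After step 5: ants at (3,2),(3,1)
  0 0 0 0 0
  0 0 0 0 0
  0 0 0 0 0
  0 5 5 0 0
  0 0 0 0 0
After step 6: ants at (3,1),(3,2)
  0 0 0 0 0
  0 0 0 0 0
  0 0 0 0 0
  0 6 6 0 0
  0 0 0 0 0

0 0 0 0 0
0 0 0 0 0
0 0 0 0 0
0 6 6 0 0
0 0 0 0 0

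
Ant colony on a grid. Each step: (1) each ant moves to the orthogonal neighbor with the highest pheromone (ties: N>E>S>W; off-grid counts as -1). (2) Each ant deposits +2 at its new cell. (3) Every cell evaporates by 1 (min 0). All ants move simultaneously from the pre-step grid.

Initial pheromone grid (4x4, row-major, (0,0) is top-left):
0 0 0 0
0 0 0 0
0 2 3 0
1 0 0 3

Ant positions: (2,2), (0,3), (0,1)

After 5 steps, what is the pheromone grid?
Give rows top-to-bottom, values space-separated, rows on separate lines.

After step 1: ants at (2,1),(1,3),(0,2)
  0 0 1 0
  0 0 0 1
  0 3 2 0
  0 0 0 2
After step 2: ants at (2,2),(0,3),(0,3)
  0 0 0 3
  0 0 0 0
  0 2 3 0
  0 0 0 1
After step 3: ants at (2,1),(1,3),(1,3)
  0 0 0 2
  0 0 0 3
  0 3 2 0
  0 0 0 0
After step 4: ants at (2,2),(0,3),(0,3)
  0 0 0 5
  0 0 0 2
  0 2 3 0
  0 0 0 0
After step 5: ants at (2,1),(1,3),(1,3)
  0 0 0 4
  0 0 0 5
  0 3 2 0
  0 0 0 0

0 0 0 4
0 0 0 5
0 3 2 0
0 0 0 0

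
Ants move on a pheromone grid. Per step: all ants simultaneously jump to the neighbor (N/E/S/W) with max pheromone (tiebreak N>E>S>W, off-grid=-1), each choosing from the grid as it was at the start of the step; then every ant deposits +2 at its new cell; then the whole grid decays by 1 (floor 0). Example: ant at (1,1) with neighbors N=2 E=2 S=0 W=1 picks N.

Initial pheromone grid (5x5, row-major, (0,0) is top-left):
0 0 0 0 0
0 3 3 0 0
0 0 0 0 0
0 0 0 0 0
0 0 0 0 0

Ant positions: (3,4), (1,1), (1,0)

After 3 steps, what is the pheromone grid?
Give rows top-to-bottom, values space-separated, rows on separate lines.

After step 1: ants at (2,4),(1,2),(1,1)
  0 0 0 0 0
  0 4 4 0 0
  0 0 0 0 1
  0 0 0 0 0
  0 0 0 0 0
After step 2: ants at (1,4),(1,1),(1,2)
  0 0 0 0 0
  0 5 5 0 1
  0 0 0 0 0
  0 0 0 0 0
  0 0 0 0 0
After step 3: ants at (0,4),(1,2),(1,1)
  0 0 0 0 1
  0 6 6 0 0
  0 0 0 0 0
  0 0 0 0 0
  0 0 0 0 0

0 0 0 0 1
0 6 6 0 0
0 0 0 0 0
0 0 0 0 0
0 0 0 0 0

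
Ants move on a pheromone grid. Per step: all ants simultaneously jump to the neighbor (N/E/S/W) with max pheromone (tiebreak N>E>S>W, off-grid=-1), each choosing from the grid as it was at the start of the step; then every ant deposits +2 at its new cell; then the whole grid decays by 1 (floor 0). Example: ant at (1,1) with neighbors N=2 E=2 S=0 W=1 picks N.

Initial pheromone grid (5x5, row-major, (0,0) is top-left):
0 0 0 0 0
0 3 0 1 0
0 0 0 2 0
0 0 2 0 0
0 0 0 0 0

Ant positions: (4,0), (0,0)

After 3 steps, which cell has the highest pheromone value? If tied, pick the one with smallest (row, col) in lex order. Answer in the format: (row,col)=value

Step 1: ant0:(4,0)->N->(3,0) | ant1:(0,0)->E->(0,1)
  grid max=2 at (1,1)
Step 2: ant0:(3,0)->N->(2,0) | ant1:(0,1)->S->(1,1)
  grid max=3 at (1,1)
Step 3: ant0:(2,0)->N->(1,0) | ant1:(1,1)->N->(0,1)
  grid max=2 at (1,1)
Final grid:
  0 1 0 0 0
  1 2 0 0 0
  0 0 0 0 0
  0 0 0 0 0
  0 0 0 0 0
Max pheromone 2 at (1,1)

Answer: (1,1)=2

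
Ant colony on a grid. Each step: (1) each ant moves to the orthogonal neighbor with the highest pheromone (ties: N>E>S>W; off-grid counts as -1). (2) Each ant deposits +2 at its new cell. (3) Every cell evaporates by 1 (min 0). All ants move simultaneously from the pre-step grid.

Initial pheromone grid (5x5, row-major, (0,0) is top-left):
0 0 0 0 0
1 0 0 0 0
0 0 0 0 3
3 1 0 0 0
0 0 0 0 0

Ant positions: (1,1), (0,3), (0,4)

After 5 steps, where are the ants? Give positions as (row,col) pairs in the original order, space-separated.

Step 1: ant0:(1,1)->W->(1,0) | ant1:(0,3)->E->(0,4) | ant2:(0,4)->S->(1,4)
  grid max=2 at (1,0)
Step 2: ant0:(1,0)->N->(0,0) | ant1:(0,4)->S->(1,4) | ant2:(1,4)->S->(2,4)
  grid max=3 at (2,4)
Step 3: ant0:(0,0)->S->(1,0) | ant1:(1,4)->S->(2,4) | ant2:(2,4)->N->(1,4)
  grid max=4 at (2,4)
Step 4: ant0:(1,0)->N->(0,0) | ant1:(2,4)->N->(1,4) | ant2:(1,4)->S->(2,4)
  grid max=5 at (2,4)
Step 5: ant0:(0,0)->S->(1,0) | ant1:(1,4)->S->(2,4) | ant2:(2,4)->N->(1,4)
  grid max=6 at (2,4)

(1,0) (2,4) (1,4)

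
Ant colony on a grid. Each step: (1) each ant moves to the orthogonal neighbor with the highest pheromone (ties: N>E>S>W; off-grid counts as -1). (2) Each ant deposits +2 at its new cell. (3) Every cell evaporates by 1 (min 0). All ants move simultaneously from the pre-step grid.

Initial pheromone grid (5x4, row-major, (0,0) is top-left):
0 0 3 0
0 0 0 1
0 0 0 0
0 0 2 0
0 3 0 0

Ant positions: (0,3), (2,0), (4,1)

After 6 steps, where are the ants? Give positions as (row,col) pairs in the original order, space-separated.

Step 1: ant0:(0,3)->W->(0,2) | ant1:(2,0)->N->(1,0) | ant2:(4,1)->N->(3,1)
  grid max=4 at (0,2)
Step 2: ant0:(0,2)->E->(0,3) | ant1:(1,0)->N->(0,0) | ant2:(3,1)->S->(4,1)
  grid max=3 at (0,2)
Step 3: ant0:(0,3)->W->(0,2) | ant1:(0,0)->E->(0,1) | ant2:(4,1)->N->(3,1)
  grid max=4 at (0,2)
Step 4: ant0:(0,2)->W->(0,1) | ant1:(0,1)->E->(0,2) | ant2:(3,1)->S->(4,1)
  grid max=5 at (0,2)
Step 5: ant0:(0,1)->E->(0,2) | ant1:(0,2)->W->(0,1) | ant2:(4,1)->N->(3,1)
  grid max=6 at (0,2)
Step 6: ant0:(0,2)->W->(0,1) | ant1:(0,1)->E->(0,2) | ant2:(3,1)->S->(4,1)
  grid max=7 at (0,2)

(0,1) (0,2) (4,1)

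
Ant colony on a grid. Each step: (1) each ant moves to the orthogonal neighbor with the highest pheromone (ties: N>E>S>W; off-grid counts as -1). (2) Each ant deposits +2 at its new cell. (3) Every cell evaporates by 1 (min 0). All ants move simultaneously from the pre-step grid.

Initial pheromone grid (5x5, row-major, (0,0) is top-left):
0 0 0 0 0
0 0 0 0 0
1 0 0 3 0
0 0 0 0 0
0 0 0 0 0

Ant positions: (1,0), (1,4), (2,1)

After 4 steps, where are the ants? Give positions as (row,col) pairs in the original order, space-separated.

Step 1: ant0:(1,0)->S->(2,0) | ant1:(1,4)->N->(0,4) | ant2:(2,1)->W->(2,0)
  grid max=4 at (2,0)
Step 2: ant0:(2,0)->N->(1,0) | ant1:(0,4)->S->(1,4) | ant2:(2,0)->N->(1,0)
  grid max=3 at (1,0)
Step 3: ant0:(1,0)->S->(2,0) | ant1:(1,4)->N->(0,4) | ant2:(1,0)->S->(2,0)
  grid max=6 at (2,0)
Step 4: ant0:(2,0)->N->(1,0) | ant1:(0,4)->S->(1,4) | ant2:(2,0)->N->(1,0)
  grid max=5 at (1,0)

(1,0) (1,4) (1,0)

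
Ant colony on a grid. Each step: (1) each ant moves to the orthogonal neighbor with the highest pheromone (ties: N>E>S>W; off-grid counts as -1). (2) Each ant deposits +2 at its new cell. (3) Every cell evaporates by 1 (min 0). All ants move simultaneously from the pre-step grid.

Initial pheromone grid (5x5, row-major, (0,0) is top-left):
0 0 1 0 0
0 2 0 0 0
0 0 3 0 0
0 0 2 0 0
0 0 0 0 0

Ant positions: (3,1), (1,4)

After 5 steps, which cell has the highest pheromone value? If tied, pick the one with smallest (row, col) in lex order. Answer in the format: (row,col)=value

Answer: (3,2)=3

Derivation:
Step 1: ant0:(3,1)->E->(3,2) | ant1:(1,4)->N->(0,4)
  grid max=3 at (3,2)
Step 2: ant0:(3,2)->N->(2,2) | ant1:(0,4)->S->(1,4)
  grid max=3 at (2,2)
Step 3: ant0:(2,2)->S->(3,2) | ant1:(1,4)->N->(0,4)
  grid max=3 at (3,2)
Step 4: ant0:(3,2)->N->(2,2) | ant1:(0,4)->S->(1,4)
  grid max=3 at (2,2)
Step 5: ant0:(2,2)->S->(3,2) | ant1:(1,4)->N->(0,4)
  grid max=3 at (3,2)
Final grid:
  0 0 0 0 1
  0 0 0 0 0
  0 0 2 0 0
  0 0 3 0 0
  0 0 0 0 0
Max pheromone 3 at (3,2)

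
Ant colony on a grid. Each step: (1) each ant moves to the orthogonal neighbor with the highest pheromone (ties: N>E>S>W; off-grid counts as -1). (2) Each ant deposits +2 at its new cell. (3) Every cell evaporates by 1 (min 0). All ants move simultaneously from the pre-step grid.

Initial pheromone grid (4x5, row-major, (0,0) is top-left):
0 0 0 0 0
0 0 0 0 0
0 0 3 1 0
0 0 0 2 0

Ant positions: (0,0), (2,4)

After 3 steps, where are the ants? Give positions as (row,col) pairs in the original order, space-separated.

Step 1: ant0:(0,0)->E->(0,1) | ant1:(2,4)->W->(2,3)
  grid max=2 at (2,2)
Step 2: ant0:(0,1)->E->(0,2) | ant1:(2,3)->W->(2,2)
  grid max=3 at (2,2)
Step 3: ant0:(0,2)->E->(0,3) | ant1:(2,2)->E->(2,3)
  grid max=2 at (2,2)

(0,3) (2,3)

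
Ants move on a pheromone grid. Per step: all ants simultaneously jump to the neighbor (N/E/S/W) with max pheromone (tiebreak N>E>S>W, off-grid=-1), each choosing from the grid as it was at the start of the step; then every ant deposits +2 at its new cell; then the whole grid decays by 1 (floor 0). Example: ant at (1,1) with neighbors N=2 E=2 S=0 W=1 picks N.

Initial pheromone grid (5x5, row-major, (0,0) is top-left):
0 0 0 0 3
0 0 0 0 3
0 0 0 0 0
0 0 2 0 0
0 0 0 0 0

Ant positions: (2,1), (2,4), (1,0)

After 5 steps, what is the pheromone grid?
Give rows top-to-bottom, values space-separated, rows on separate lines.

After step 1: ants at (1,1),(1,4),(0,0)
  1 0 0 0 2
  0 1 0 0 4
  0 0 0 0 0
  0 0 1 0 0
  0 0 0 0 0
After step 2: ants at (0,1),(0,4),(0,1)
  0 3 0 0 3
  0 0 0 0 3
  0 0 0 0 0
  0 0 0 0 0
  0 0 0 0 0
After step 3: ants at (0,2),(1,4),(0,2)
  0 2 3 0 2
  0 0 0 0 4
  0 0 0 0 0
  0 0 0 0 0
  0 0 0 0 0
After step 4: ants at (0,1),(0,4),(0,1)
  0 5 2 0 3
  0 0 0 0 3
  0 0 0 0 0
  0 0 0 0 0
  0 0 0 0 0
After step 5: ants at (0,2),(1,4),(0,2)
  0 4 5 0 2
  0 0 0 0 4
  0 0 0 0 0
  0 0 0 0 0
  0 0 0 0 0

0 4 5 0 2
0 0 0 0 4
0 0 0 0 0
0 0 0 0 0
0 0 0 0 0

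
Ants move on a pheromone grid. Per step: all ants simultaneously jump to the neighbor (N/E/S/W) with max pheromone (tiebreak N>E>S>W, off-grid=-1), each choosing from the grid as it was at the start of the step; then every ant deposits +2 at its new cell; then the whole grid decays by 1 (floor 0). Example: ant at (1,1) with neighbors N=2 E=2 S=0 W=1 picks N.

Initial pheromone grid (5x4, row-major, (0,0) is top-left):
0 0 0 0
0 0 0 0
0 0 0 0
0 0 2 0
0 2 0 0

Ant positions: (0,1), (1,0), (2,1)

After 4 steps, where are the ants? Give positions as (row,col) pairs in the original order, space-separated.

Step 1: ant0:(0,1)->E->(0,2) | ant1:(1,0)->N->(0,0) | ant2:(2,1)->N->(1,1)
  grid max=1 at (0,0)
Step 2: ant0:(0,2)->E->(0,3) | ant1:(0,0)->E->(0,1) | ant2:(1,1)->N->(0,1)
  grid max=3 at (0,1)
Step 3: ant0:(0,3)->S->(1,3) | ant1:(0,1)->E->(0,2) | ant2:(0,1)->E->(0,2)
  grid max=3 at (0,2)
Step 4: ant0:(1,3)->N->(0,3) | ant1:(0,2)->W->(0,1) | ant2:(0,2)->W->(0,1)
  grid max=5 at (0,1)

(0,3) (0,1) (0,1)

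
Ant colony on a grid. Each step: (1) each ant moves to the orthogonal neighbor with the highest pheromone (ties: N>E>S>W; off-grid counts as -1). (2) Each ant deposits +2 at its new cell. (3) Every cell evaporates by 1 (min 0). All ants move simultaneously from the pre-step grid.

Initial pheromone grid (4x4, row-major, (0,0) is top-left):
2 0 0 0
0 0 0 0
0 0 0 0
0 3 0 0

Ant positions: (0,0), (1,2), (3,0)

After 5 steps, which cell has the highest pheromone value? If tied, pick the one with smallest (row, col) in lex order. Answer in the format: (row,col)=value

Step 1: ant0:(0,0)->E->(0,1) | ant1:(1,2)->N->(0,2) | ant2:(3,0)->E->(3,1)
  grid max=4 at (3,1)
Step 2: ant0:(0,1)->E->(0,2) | ant1:(0,2)->W->(0,1) | ant2:(3,1)->N->(2,1)
  grid max=3 at (3,1)
Step 3: ant0:(0,2)->W->(0,1) | ant1:(0,1)->E->(0,2) | ant2:(2,1)->S->(3,1)
  grid max=4 at (3,1)
Step 4: ant0:(0,1)->E->(0,2) | ant1:(0,2)->W->(0,1) | ant2:(3,1)->N->(2,1)
  grid max=4 at (0,1)
Step 5: ant0:(0,2)->W->(0,1) | ant1:(0,1)->E->(0,2) | ant2:(2,1)->S->(3,1)
  grid max=5 at (0,1)
Final grid:
  0 5 5 0
  0 0 0 0
  0 0 0 0
  0 4 0 0
Max pheromone 5 at (0,1)

Answer: (0,1)=5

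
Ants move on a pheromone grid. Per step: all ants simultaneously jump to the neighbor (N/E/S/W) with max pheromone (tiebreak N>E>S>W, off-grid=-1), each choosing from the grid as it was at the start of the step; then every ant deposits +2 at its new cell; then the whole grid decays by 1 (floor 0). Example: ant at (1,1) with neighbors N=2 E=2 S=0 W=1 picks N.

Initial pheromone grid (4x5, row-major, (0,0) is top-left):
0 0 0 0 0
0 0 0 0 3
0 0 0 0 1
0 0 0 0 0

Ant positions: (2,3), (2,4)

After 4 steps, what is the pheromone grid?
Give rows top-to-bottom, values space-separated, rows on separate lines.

After step 1: ants at (2,4),(1,4)
  0 0 0 0 0
  0 0 0 0 4
  0 0 0 0 2
  0 0 0 0 0
After step 2: ants at (1,4),(2,4)
  0 0 0 0 0
  0 0 0 0 5
  0 0 0 0 3
  0 0 0 0 0
After step 3: ants at (2,4),(1,4)
  0 0 0 0 0
  0 0 0 0 6
  0 0 0 0 4
  0 0 0 0 0
After step 4: ants at (1,4),(2,4)
  0 0 0 0 0
  0 0 0 0 7
  0 0 0 0 5
  0 0 0 0 0

0 0 0 0 0
0 0 0 0 7
0 0 0 0 5
0 0 0 0 0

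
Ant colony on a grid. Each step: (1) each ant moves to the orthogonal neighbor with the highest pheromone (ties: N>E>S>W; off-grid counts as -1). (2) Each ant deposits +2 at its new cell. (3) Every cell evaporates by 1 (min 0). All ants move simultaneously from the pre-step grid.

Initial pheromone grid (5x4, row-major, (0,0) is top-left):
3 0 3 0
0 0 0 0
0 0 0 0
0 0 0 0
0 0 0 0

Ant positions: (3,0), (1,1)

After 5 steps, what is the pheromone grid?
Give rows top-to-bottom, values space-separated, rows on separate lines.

After step 1: ants at (2,0),(0,1)
  2 1 2 0
  0 0 0 0
  1 0 0 0
  0 0 0 0
  0 0 0 0
After step 2: ants at (1,0),(0,2)
  1 0 3 0
  1 0 0 0
  0 0 0 0
  0 0 0 0
  0 0 0 0
After step 3: ants at (0,0),(0,3)
  2 0 2 1
  0 0 0 0
  0 0 0 0
  0 0 0 0
  0 0 0 0
After step 4: ants at (0,1),(0,2)
  1 1 3 0
  0 0 0 0
  0 0 0 0
  0 0 0 0
  0 0 0 0
After step 5: ants at (0,2),(0,1)
  0 2 4 0
  0 0 0 0
  0 0 0 0
  0 0 0 0
  0 0 0 0

0 2 4 0
0 0 0 0
0 0 0 0
0 0 0 0
0 0 0 0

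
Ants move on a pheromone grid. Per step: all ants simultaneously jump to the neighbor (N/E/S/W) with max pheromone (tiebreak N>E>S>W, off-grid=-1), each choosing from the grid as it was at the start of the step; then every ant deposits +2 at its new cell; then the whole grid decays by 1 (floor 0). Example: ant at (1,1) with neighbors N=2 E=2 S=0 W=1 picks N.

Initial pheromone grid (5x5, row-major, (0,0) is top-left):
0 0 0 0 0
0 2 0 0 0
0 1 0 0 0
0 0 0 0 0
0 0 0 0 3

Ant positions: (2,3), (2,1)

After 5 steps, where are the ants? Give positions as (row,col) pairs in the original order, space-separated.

Step 1: ant0:(2,3)->N->(1,3) | ant1:(2,1)->N->(1,1)
  grid max=3 at (1,1)
Step 2: ant0:(1,3)->N->(0,3) | ant1:(1,1)->N->(0,1)
  grid max=2 at (1,1)
Step 3: ant0:(0,3)->E->(0,4) | ant1:(0,1)->S->(1,1)
  grid max=3 at (1,1)
Step 4: ant0:(0,4)->S->(1,4) | ant1:(1,1)->N->(0,1)
  grid max=2 at (1,1)
Step 5: ant0:(1,4)->N->(0,4) | ant1:(0,1)->S->(1,1)
  grid max=3 at (1,1)

(0,4) (1,1)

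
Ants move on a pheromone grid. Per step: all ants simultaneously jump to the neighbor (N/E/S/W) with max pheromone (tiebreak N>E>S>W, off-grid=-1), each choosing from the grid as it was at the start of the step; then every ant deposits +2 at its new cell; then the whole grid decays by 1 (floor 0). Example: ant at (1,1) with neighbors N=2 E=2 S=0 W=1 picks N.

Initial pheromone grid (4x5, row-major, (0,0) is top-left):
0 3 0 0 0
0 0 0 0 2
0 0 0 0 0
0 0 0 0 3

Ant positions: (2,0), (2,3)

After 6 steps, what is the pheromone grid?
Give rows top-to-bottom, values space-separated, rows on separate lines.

After step 1: ants at (1,0),(1,3)
  0 2 0 0 0
  1 0 0 1 1
  0 0 0 0 0
  0 0 0 0 2
After step 2: ants at (0,0),(1,4)
  1 1 0 0 0
  0 0 0 0 2
  0 0 0 0 0
  0 0 0 0 1
After step 3: ants at (0,1),(0,4)
  0 2 0 0 1
  0 0 0 0 1
  0 0 0 0 0
  0 0 0 0 0
After step 4: ants at (0,2),(1,4)
  0 1 1 0 0
  0 0 0 0 2
  0 0 0 0 0
  0 0 0 0 0
After step 5: ants at (0,1),(0,4)
  0 2 0 0 1
  0 0 0 0 1
  0 0 0 0 0
  0 0 0 0 0
After step 6: ants at (0,2),(1,4)
  0 1 1 0 0
  0 0 0 0 2
  0 0 0 0 0
  0 0 0 0 0

0 1 1 0 0
0 0 0 0 2
0 0 0 0 0
0 0 0 0 0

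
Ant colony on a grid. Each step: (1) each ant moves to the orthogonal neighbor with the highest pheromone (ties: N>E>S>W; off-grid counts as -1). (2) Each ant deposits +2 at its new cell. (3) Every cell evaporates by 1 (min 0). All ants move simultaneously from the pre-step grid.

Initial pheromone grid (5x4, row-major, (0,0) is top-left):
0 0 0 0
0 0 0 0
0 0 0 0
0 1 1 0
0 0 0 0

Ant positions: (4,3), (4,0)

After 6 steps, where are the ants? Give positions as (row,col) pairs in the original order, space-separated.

Step 1: ant0:(4,3)->N->(3,3) | ant1:(4,0)->N->(3,0)
  grid max=1 at (3,0)
Step 2: ant0:(3,3)->N->(2,3) | ant1:(3,0)->N->(2,0)
  grid max=1 at (2,0)
Step 3: ant0:(2,3)->N->(1,3) | ant1:(2,0)->N->(1,0)
  grid max=1 at (1,0)
Step 4: ant0:(1,3)->N->(0,3) | ant1:(1,0)->N->(0,0)
  grid max=1 at (0,0)
Step 5: ant0:(0,3)->S->(1,3) | ant1:(0,0)->E->(0,1)
  grid max=1 at (0,1)
Step 6: ant0:(1,3)->N->(0,3) | ant1:(0,1)->E->(0,2)
  grid max=1 at (0,2)

(0,3) (0,2)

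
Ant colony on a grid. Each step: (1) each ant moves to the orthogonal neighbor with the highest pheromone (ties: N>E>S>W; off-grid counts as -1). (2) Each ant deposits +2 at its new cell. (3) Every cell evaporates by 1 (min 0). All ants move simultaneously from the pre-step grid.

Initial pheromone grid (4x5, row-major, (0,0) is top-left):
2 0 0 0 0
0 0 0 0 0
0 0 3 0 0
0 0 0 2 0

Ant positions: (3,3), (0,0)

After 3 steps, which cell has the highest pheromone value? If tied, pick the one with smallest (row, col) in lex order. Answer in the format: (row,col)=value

Step 1: ant0:(3,3)->N->(2,3) | ant1:(0,0)->E->(0,1)
  grid max=2 at (2,2)
Step 2: ant0:(2,3)->W->(2,2) | ant1:(0,1)->W->(0,0)
  grid max=3 at (2,2)
Step 3: ant0:(2,2)->N->(1,2) | ant1:(0,0)->E->(0,1)
  grid max=2 at (2,2)
Final grid:
  1 1 0 0 0
  0 0 1 0 0
  0 0 2 0 0
  0 0 0 0 0
Max pheromone 2 at (2,2)

Answer: (2,2)=2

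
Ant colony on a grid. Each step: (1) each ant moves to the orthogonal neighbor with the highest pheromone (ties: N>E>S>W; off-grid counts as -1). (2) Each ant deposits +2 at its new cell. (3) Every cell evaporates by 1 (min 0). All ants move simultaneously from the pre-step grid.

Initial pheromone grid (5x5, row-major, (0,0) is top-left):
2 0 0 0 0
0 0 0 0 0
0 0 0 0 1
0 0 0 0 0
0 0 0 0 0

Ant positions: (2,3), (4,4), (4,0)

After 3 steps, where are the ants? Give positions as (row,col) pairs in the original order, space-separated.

Step 1: ant0:(2,3)->E->(2,4) | ant1:(4,4)->N->(3,4) | ant2:(4,0)->N->(3,0)
  grid max=2 at (2,4)
Step 2: ant0:(2,4)->S->(3,4) | ant1:(3,4)->N->(2,4) | ant2:(3,0)->N->(2,0)
  grid max=3 at (2,4)
Step 3: ant0:(3,4)->N->(2,4) | ant1:(2,4)->S->(3,4) | ant2:(2,0)->N->(1,0)
  grid max=4 at (2,4)

(2,4) (3,4) (1,0)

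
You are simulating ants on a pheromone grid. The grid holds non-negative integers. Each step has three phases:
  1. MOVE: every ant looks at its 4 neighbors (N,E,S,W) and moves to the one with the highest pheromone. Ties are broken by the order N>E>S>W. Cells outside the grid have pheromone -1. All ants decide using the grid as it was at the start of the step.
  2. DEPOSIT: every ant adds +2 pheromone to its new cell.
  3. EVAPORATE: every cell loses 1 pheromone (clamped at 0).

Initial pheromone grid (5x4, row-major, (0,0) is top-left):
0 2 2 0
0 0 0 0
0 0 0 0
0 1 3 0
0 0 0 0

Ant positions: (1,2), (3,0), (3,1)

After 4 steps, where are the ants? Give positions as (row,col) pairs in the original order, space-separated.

Step 1: ant0:(1,2)->N->(0,2) | ant1:(3,0)->E->(3,1) | ant2:(3,1)->E->(3,2)
  grid max=4 at (3,2)
Step 2: ant0:(0,2)->W->(0,1) | ant1:(3,1)->E->(3,2) | ant2:(3,2)->W->(3,1)
  grid max=5 at (3,2)
Step 3: ant0:(0,1)->E->(0,2) | ant1:(3,2)->W->(3,1) | ant2:(3,1)->E->(3,2)
  grid max=6 at (3,2)
Step 4: ant0:(0,2)->W->(0,1) | ant1:(3,1)->E->(3,2) | ant2:(3,2)->W->(3,1)
  grid max=7 at (3,2)

(0,1) (3,2) (3,1)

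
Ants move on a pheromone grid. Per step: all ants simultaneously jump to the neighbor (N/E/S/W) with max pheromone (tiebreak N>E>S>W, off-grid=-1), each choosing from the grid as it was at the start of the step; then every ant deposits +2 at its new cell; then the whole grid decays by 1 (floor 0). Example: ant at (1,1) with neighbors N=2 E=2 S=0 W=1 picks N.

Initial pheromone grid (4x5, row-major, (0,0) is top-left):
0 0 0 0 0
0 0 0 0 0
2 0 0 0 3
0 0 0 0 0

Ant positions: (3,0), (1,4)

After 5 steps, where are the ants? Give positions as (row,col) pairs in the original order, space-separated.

Step 1: ant0:(3,0)->N->(2,0) | ant1:(1,4)->S->(2,4)
  grid max=4 at (2,4)
Step 2: ant0:(2,0)->N->(1,0) | ant1:(2,4)->N->(1,4)
  grid max=3 at (2,4)
Step 3: ant0:(1,0)->S->(2,0) | ant1:(1,4)->S->(2,4)
  grid max=4 at (2,4)
Step 4: ant0:(2,0)->N->(1,0) | ant1:(2,4)->N->(1,4)
  grid max=3 at (2,4)
Step 5: ant0:(1,0)->S->(2,0) | ant1:(1,4)->S->(2,4)
  grid max=4 at (2,4)

(2,0) (2,4)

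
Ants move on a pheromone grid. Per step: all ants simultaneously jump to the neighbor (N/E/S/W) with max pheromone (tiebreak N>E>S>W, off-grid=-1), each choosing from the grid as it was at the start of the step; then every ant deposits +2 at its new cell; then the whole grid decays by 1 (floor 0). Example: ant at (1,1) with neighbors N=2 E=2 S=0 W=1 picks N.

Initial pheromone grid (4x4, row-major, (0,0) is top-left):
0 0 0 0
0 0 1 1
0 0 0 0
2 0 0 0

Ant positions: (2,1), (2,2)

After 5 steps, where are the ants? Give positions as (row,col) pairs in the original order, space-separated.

Step 1: ant0:(2,1)->N->(1,1) | ant1:(2,2)->N->(1,2)
  grid max=2 at (1,2)
Step 2: ant0:(1,1)->E->(1,2) | ant1:(1,2)->W->(1,1)
  grid max=3 at (1,2)
Step 3: ant0:(1,2)->W->(1,1) | ant1:(1,1)->E->(1,2)
  grid max=4 at (1,2)
Step 4: ant0:(1,1)->E->(1,2) | ant1:(1,2)->W->(1,1)
  grid max=5 at (1,2)
Step 5: ant0:(1,2)->W->(1,1) | ant1:(1,1)->E->(1,2)
  grid max=6 at (1,2)

(1,1) (1,2)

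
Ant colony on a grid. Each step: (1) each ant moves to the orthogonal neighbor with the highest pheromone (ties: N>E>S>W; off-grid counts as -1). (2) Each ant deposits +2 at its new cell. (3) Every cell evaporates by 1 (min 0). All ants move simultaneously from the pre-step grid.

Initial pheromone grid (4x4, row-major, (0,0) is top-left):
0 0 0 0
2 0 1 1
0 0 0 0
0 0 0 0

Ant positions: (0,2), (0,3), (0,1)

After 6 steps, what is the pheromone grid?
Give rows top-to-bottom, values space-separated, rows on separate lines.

After step 1: ants at (1,2),(1,3),(0,2)
  0 0 1 0
  1 0 2 2
  0 0 0 0
  0 0 0 0
After step 2: ants at (1,3),(1,2),(1,2)
  0 0 0 0
  0 0 5 3
  0 0 0 0
  0 0 0 0
After step 3: ants at (1,2),(1,3),(1,3)
  0 0 0 0
  0 0 6 6
  0 0 0 0
  0 0 0 0
After step 4: ants at (1,3),(1,2),(1,2)
  0 0 0 0
  0 0 9 7
  0 0 0 0
  0 0 0 0
After step 5: ants at (1,2),(1,3),(1,3)
  0 0 0 0
  0 0 10 10
  0 0 0 0
  0 0 0 0
After step 6: ants at (1,3),(1,2),(1,2)
  0 0 0 0
  0 0 13 11
  0 0 0 0
  0 0 0 0

0 0 0 0
0 0 13 11
0 0 0 0
0 0 0 0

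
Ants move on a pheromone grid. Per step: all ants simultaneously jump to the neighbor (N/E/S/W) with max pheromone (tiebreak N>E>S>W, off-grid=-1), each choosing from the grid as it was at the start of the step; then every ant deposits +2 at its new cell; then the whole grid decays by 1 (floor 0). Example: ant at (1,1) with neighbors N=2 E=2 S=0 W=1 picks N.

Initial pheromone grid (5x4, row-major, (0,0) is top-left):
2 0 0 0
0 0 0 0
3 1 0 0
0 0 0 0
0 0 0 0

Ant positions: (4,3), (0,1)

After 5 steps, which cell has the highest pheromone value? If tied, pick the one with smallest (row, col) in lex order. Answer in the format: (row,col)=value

Answer: (0,0)=3

Derivation:
Step 1: ant0:(4,3)->N->(3,3) | ant1:(0,1)->W->(0,0)
  grid max=3 at (0,0)
Step 2: ant0:(3,3)->N->(2,3) | ant1:(0,0)->E->(0,1)
  grid max=2 at (0,0)
Step 3: ant0:(2,3)->N->(1,3) | ant1:(0,1)->W->(0,0)
  grid max=3 at (0,0)
Step 4: ant0:(1,3)->N->(0,3) | ant1:(0,0)->E->(0,1)
  grid max=2 at (0,0)
Step 5: ant0:(0,3)->S->(1,3) | ant1:(0,1)->W->(0,0)
  grid max=3 at (0,0)
Final grid:
  3 0 0 0
  0 0 0 1
  0 0 0 0
  0 0 0 0
  0 0 0 0
Max pheromone 3 at (0,0)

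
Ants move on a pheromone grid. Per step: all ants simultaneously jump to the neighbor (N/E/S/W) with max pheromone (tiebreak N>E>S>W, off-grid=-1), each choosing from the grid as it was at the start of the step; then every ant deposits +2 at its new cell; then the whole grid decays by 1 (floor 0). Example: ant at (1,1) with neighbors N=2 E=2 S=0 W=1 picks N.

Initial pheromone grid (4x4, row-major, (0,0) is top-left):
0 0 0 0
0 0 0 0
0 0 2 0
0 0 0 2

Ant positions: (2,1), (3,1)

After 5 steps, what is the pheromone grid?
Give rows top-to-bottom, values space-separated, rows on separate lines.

After step 1: ants at (2,2),(2,1)
  0 0 0 0
  0 0 0 0
  0 1 3 0
  0 0 0 1
After step 2: ants at (2,1),(2,2)
  0 0 0 0
  0 0 0 0
  0 2 4 0
  0 0 0 0
After step 3: ants at (2,2),(2,1)
  0 0 0 0
  0 0 0 0
  0 3 5 0
  0 0 0 0
After step 4: ants at (2,1),(2,2)
  0 0 0 0
  0 0 0 0
  0 4 6 0
  0 0 0 0
After step 5: ants at (2,2),(2,1)
  0 0 0 0
  0 0 0 0
  0 5 7 0
  0 0 0 0

0 0 0 0
0 0 0 0
0 5 7 0
0 0 0 0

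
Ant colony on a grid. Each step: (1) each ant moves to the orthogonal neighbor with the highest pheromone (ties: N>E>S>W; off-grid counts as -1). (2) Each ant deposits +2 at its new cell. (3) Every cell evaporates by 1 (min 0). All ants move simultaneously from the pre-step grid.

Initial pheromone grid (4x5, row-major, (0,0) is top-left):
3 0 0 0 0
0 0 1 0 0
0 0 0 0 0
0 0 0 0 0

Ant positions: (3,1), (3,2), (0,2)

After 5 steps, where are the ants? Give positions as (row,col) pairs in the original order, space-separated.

Step 1: ant0:(3,1)->N->(2,1) | ant1:(3,2)->N->(2,2) | ant2:(0,2)->S->(1,2)
  grid max=2 at (0,0)
Step 2: ant0:(2,1)->E->(2,2) | ant1:(2,2)->N->(1,2) | ant2:(1,2)->S->(2,2)
  grid max=4 at (2,2)
Step 3: ant0:(2,2)->N->(1,2) | ant1:(1,2)->S->(2,2) | ant2:(2,2)->N->(1,2)
  grid max=6 at (1,2)
Step 4: ant0:(1,2)->S->(2,2) | ant1:(2,2)->N->(1,2) | ant2:(1,2)->S->(2,2)
  grid max=8 at (2,2)
Step 5: ant0:(2,2)->N->(1,2) | ant1:(1,2)->S->(2,2) | ant2:(2,2)->N->(1,2)
  grid max=10 at (1,2)

(1,2) (2,2) (1,2)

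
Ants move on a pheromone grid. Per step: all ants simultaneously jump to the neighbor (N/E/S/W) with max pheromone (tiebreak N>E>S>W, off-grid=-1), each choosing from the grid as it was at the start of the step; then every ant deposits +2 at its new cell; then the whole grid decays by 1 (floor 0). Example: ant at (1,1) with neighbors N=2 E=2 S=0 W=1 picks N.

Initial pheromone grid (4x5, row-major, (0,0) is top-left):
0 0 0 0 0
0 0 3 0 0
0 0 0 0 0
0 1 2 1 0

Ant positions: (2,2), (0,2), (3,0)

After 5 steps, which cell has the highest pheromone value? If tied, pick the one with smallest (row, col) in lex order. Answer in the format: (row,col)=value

Answer: (1,2)=10

Derivation:
Step 1: ant0:(2,2)->N->(1,2) | ant1:(0,2)->S->(1,2) | ant2:(3,0)->E->(3,1)
  grid max=6 at (1,2)
Step 2: ant0:(1,2)->N->(0,2) | ant1:(1,2)->N->(0,2) | ant2:(3,1)->E->(3,2)
  grid max=5 at (1,2)
Step 3: ant0:(0,2)->S->(1,2) | ant1:(0,2)->S->(1,2) | ant2:(3,2)->W->(3,1)
  grid max=8 at (1,2)
Step 4: ant0:(1,2)->N->(0,2) | ant1:(1,2)->N->(0,2) | ant2:(3,1)->E->(3,2)
  grid max=7 at (1,2)
Step 5: ant0:(0,2)->S->(1,2) | ant1:(0,2)->S->(1,2) | ant2:(3,2)->W->(3,1)
  grid max=10 at (1,2)
Final grid:
  0 0 4 0 0
  0 0 10 0 0
  0 0 0 0 0
  0 2 1 0 0
Max pheromone 10 at (1,2)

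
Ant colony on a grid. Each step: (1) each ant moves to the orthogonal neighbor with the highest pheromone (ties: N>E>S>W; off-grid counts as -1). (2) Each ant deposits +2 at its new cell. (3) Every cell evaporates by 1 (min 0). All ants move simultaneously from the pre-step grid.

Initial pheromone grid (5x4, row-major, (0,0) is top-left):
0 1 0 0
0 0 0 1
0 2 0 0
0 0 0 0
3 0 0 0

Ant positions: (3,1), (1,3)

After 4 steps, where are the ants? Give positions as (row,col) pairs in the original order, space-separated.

Step 1: ant0:(3,1)->N->(2,1) | ant1:(1,3)->N->(0,3)
  grid max=3 at (2,1)
Step 2: ant0:(2,1)->N->(1,1) | ant1:(0,3)->S->(1,3)
  grid max=2 at (2,1)
Step 3: ant0:(1,1)->S->(2,1) | ant1:(1,3)->N->(0,3)
  grid max=3 at (2,1)
Step 4: ant0:(2,1)->N->(1,1) | ant1:(0,3)->S->(1,3)
  grid max=2 at (2,1)

(1,1) (1,3)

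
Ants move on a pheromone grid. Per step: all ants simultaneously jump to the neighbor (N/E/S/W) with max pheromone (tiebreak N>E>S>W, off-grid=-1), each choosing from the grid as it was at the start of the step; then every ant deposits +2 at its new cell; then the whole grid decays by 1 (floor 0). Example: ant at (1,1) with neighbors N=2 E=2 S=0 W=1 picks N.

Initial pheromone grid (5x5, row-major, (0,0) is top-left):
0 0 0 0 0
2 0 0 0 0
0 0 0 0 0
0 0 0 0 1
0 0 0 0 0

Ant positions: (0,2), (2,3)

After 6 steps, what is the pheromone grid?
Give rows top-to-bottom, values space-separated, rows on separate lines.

After step 1: ants at (0,3),(1,3)
  0 0 0 1 0
  1 0 0 1 0
  0 0 0 0 0
  0 0 0 0 0
  0 0 0 0 0
After step 2: ants at (1,3),(0,3)
  0 0 0 2 0
  0 0 0 2 0
  0 0 0 0 0
  0 0 0 0 0
  0 0 0 0 0
After step 3: ants at (0,3),(1,3)
  0 0 0 3 0
  0 0 0 3 0
  0 0 0 0 0
  0 0 0 0 0
  0 0 0 0 0
After step 4: ants at (1,3),(0,3)
  0 0 0 4 0
  0 0 0 4 0
  0 0 0 0 0
  0 0 0 0 0
  0 0 0 0 0
After step 5: ants at (0,3),(1,3)
  0 0 0 5 0
  0 0 0 5 0
  0 0 0 0 0
  0 0 0 0 0
  0 0 0 0 0
After step 6: ants at (1,3),(0,3)
  0 0 0 6 0
  0 0 0 6 0
  0 0 0 0 0
  0 0 0 0 0
  0 0 0 0 0

0 0 0 6 0
0 0 0 6 0
0 0 0 0 0
0 0 0 0 0
0 0 0 0 0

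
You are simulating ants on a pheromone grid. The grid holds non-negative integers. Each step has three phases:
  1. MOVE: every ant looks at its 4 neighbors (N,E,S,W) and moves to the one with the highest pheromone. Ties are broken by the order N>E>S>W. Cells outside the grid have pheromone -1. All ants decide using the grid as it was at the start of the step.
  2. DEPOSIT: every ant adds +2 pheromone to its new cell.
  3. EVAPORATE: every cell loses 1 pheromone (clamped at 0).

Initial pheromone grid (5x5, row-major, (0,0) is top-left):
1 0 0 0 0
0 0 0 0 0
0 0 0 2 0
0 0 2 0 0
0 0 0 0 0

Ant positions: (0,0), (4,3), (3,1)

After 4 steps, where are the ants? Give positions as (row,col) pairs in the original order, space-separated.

Step 1: ant0:(0,0)->E->(0,1) | ant1:(4,3)->N->(3,3) | ant2:(3,1)->E->(3,2)
  grid max=3 at (3,2)
Step 2: ant0:(0,1)->E->(0,2) | ant1:(3,3)->W->(3,2) | ant2:(3,2)->E->(3,3)
  grid max=4 at (3,2)
Step 3: ant0:(0,2)->E->(0,3) | ant1:(3,2)->E->(3,3) | ant2:(3,3)->W->(3,2)
  grid max=5 at (3,2)
Step 4: ant0:(0,3)->E->(0,4) | ant1:(3,3)->W->(3,2) | ant2:(3,2)->E->(3,3)
  grid max=6 at (3,2)

(0,4) (3,2) (3,3)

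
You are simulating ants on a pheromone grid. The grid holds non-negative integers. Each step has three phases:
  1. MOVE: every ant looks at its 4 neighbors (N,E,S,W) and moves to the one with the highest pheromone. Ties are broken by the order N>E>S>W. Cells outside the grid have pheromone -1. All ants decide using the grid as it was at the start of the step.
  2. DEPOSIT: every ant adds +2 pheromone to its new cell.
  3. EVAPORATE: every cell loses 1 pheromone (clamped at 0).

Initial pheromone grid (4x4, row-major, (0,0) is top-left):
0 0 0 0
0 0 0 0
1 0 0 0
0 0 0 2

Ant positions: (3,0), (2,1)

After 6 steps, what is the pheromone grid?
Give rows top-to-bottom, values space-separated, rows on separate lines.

After step 1: ants at (2,0),(2,0)
  0 0 0 0
  0 0 0 0
  4 0 0 0
  0 0 0 1
After step 2: ants at (1,0),(1,0)
  0 0 0 0
  3 0 0 0
  3 0 0 0
  0 0 0 0
After step 3: ants at (2,0),(2,0)
  0 0 0 0
  2 0 0 0
  6 0 0 0
  0 0 0 0
After step 4: ants at (1,0),(1,0)
  0 0 0 0
  5 0 0 0
  5 0 0 0
  0 0 0 0
After step 5: ants at (2,0),(2,0)
  0 0 0 0
  4 0 0 0
  8 0 0 0
  0 0 0 0
After step 6: ants at (1,0),(1,0)
  0 0 0 0
  7 0 0 0
  7 0 0 0
  0 0 0 0

0 0 0 0
7 0 0 0
7 0 0 0
0 0 0 0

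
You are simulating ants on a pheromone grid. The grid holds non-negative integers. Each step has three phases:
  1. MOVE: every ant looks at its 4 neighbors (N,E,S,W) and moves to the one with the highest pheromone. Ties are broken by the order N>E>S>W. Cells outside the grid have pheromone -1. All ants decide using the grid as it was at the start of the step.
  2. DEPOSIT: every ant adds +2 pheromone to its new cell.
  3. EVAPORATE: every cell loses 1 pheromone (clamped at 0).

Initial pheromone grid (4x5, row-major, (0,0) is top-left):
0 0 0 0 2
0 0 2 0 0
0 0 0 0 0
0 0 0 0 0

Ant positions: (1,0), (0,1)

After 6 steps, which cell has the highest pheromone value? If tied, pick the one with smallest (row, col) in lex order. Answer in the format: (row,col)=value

Step 1: ant0:(1,0)->N->(0,0) | ant1:(0,1)->E->(0,2)
  grid max=1 at (0,0)
Step 2: ant0:(0,0)->E->(0,1) | ant1:(0,2)->S->(1,2)
  grid max=2 at (1,2)
Step 3: ant0:(0,1)->E->(0,2) | ant1:(1,2)->N->(0,2)
  grid max=3 at (0,2)
Step 4: ant0:(0,2)->S->(1,2) | ant1:(0,2)->S->(1,2)
  grid max=4 at (1,2)
Step 5: ant0:(1,2)->N->(0,2) | ant1:(1,2)->N->(0,2)
  grid max=5 at (0,2)
Step 6: ant0:(0,2)->S->(1,2) | ant1:(0,2)->S->(1,2)
  grid max=6 at (1,2)
Final grid:
  0 0 4 0 0
  0 0 6 0 0
  0 0 0 0 0
  0 0 0 0 0
Max pheromone 6 at (1,2)

Answer: (1,2)=6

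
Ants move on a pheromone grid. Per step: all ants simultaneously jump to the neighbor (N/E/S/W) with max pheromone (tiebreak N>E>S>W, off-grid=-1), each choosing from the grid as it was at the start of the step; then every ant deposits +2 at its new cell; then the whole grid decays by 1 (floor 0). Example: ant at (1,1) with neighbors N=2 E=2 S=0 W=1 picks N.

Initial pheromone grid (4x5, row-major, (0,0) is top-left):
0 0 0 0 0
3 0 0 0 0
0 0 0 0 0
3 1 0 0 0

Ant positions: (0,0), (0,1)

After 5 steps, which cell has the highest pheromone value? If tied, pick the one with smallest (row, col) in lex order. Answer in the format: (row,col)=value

Answer: (1,0)=4

Derivation:
Step 1: ant0:(0,0)->S->(1,0) | ant1:(0,1)->E->(0,2)
  grid max=4 at (1,0)
Step 2: ant0:(1,0)->N->(0,0) | ant1:(0,2)->E->(0,3)
  grid max=3 at (1,0)
Step 3: ant0:(0,0)->S->(1,0) | ant1:(0,3)->E->(0,4)
  grid max=4 at (1,0)
Step 4: ant0:(1,0)->N->(0,0) | ant1:(0,4)->S->(1,4)
  grid max=3 at (1,0)
Step 5: ant0:(0,0)->S->(1,0) | ant1:(1,4)->N->(0,4)
  grid max=4 at (1,0)
Final grid:
  0 0 0 0 1
  4 0 0 0 0
  0 0 0 0 0
  0 0 0 0 0
Max pheromone 4 at (1,0)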